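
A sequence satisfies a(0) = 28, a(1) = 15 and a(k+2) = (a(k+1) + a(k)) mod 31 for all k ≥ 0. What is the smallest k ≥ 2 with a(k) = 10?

10

Listing terms: a(0) = 28; a(1) = 15; a(2) = 12; a(3) = 27; a(4) = 8; a(5) = 4; a(6) = 12; a(7) = 16; a(8) = 28; a(9) = 13; a(10) = 10; a(11) = 23; a(12) = 2; a(13) = 25; a(14) = 27; a(15) = 21; a(16) = 17; a(17) = 7; a(18) = 24; a(19) = 0; a(20) = 24; a(21) = 24; a(22) = 17; a(23) = 10; a(24) = 27; a(25) = 6; a(26) = 2; a(27) = 8; a(28) = 10; a(29) = 18; a(30) = 28; a(31) = 15.
The sequence repeats with period 30.
The value 10 first appears (with k ≥ 2) at a(10).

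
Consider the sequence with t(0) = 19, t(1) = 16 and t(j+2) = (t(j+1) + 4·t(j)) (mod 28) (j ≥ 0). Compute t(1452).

We have t(0) = 19; t(1) = 16; t(2) = 8; t(3) = 16; t(4) = 20; t(5) = 0; t(6) = 24; t(7) = 24; t(8) = 8; t(9) = 20; t(10) = 24; t(11) = 20; t(12) = 4; t(13) = 0; t(14) = 16; t(15) = 16; t(16) = 24; t(17) = 4; t(18) = 16; t(19) = 4; t(20) = 12; t(21) = 0; t(22) = 20; t(23) = 20; t(24) = 16; t(25) = 12; t(26) = 20; t(27) = 12; t(28) = 8; t(29) = 0; t(30) = 4; t(31) = 4; t(32) = 20; t(33) = 8; t(34) = 4; t(35) = 8; t(36) = 24; t(37) = 0; t(38) = 12; t(39) = 12; t(40) = 4; t(41) = 24; t(42) = 12; t(43) = 24; t(44) = 16; t(45) = 0; t(46) = 8; t(47) = 8; t(48) = 12; t(49) = 16; t(50) = 8.
Since (t(49), t(50)) = (t(1), t(2)) = (16, 8) (two consecutive terms determine the rest), the sequence is eventually periodic: after a pre-period of length 1 it cycles with period 48.
For j ≥ 1, t(j) depends only on (j - 1) mod 48. (1452 - 1) mod 48 = 11, so t(1452) = t(12) = 4.

4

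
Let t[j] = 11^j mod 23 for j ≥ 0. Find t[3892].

Computing terms: t[0] = 1, t[1] = 11, t[2] = 6, t[3] = 20, t[4] = 13, t[5] = 5, t[6] = 9, t[7] = 7, t[8] = 8, t[9] = 19, t[10] = 2, t[11] = 22, t[12] = 12, t[13] = 17, t[14] = 3, t[15] = 10, t[16] = 18, t[17] = 14, t[18] = 16, t[19] = 15, t[20] = 4, t[21] = 21, t[22] = 1.
Since t[22] = t[0] = 1, the sequence is periodic with period 22.
(3892 - 0) mod 22 = 20, so t[3892] = t[20] = 4.

4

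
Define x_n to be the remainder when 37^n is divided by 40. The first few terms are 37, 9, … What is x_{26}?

9

Listing terms: x_1 = 37, x_2 = 9, x_3 = 13, x_4 = 1, x_5 = 37.
Since x_5 = x_1 = 37, the sequence is periodic with period 4.
(26 - 1) mod 4 = 1, so x_{26} = x_2 = 9.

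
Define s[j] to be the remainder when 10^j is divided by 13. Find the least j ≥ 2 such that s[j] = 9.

Computing terms: s[1] = 10,  s[2] = 9,  s[3] = 12,  s[4] = 3,  s[5] = 4,  s[6] = 1,  s[7] = 10.
Since s[7] = s[1] = 10, the sequence is periodic with period 6.
The value 9 first appears (with j ≥ 2) at s[2].

2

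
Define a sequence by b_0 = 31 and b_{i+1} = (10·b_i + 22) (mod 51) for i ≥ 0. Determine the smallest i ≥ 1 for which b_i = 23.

Listing terms: b_0 = 31; b_1 = 26; b_2 = 27; b_3 = 37; b_4 = 35; b_5 = 15; b_6 = 19; b_7 = 8; b_8 = 0; b_9 = 22; b_{10} = 38; b_{11} = 45; b_{12} = 13; b_{13} = 50; b_{14} = 12; b_{15} = 40; b_{16} = 14; b_{17} = 9; b_{18} = 10; b_{19} = 20; b_{20} = 18; b_{21} = 49; b_{22} = 2; b_{23} = 42; b_{24} = 34; b_{25} = 5; b_{26} = 21; b_{27} = 28; b_{28} = 47; b_{29} = 33; b_{30} = 46; b_{31} = 23; b_{32} = 48; b_{33} = 43; b_{34} = 44; b_{35} = 3; b_{36} = 1; b_{37} = 32; b_{38} = 36; b_{39} = 25; b_{40} = 17; b_{41} = 39; b_{42} = 4; b_{43} = 11; b_{44} = 30; b_{45} = 16; b_{46} = 29; b_{47} = 6; b_{48} = 31.
Since b_{48} = b_0 = 31, the sequence is periodic with period 48.
The value 23 first appears (with i ≥ 1) at b_{31}.

31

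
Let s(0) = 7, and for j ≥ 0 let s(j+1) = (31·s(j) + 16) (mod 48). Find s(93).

25

We have s(0) = 7; s(1) = 41; s(2) = 39; s(3) = 25; s(4) = 23; s(5) = 9; s(6) = 7.
The sequence repeats with period 6.
So s(93) = s(0 + ((93-0) mod 6)) = s(3) = 25.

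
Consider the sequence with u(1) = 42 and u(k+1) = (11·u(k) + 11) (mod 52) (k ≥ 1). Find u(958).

Computing terms: u(1) = 42,  u(2) = 5,  u(3) = 14,  u(4) = 9,  u(5) = 6,  u(6) = 25,  u(7) = 26,  u(8) = 37,  u(9) = 2,  u(10) = 33,  u(11) = 10,  u(12) = 17,  u(13) = 42.
Since u(13) = u(1) = 42, the sequence is periodic with period 12.
So u(958) = u(1 + ((958-1) mod 12)) = u(10) = 33.

33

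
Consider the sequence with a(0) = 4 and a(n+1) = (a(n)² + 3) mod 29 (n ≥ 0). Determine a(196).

10

Listing terms: a(0) = 4, a(1) = 19, a(2) = 16, a(3) = 27, a(4) = 7, a(5) = 23, a(6) = 10, a(7) = 16.
Since a(7) = a(2) = 16, the sequence is eventually periodic: after a pre-period of length 2 it cycles with period 5.
For n ≥ 2, a(n) depends only on (n - 2) mod 5. (196 - 2) mod 5 = 4, so a(196) = a(6) = 10.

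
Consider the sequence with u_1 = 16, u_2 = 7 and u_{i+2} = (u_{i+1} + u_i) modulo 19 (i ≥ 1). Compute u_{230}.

Listing terms: u_1 = 16; u_2 = 7; u_3 = 4; u_4 = 11; u_5 = 15; u_6 = 7; u_7 = 3; u_8 = 10; u_9 = 13; u_{10} = 4; u_{11} = 17; u_{12} = 2; u_{13} = 0; u_{14} = 2; u_{15} = 2; u_{16} = 4; u_{17} = 6; u_{18} = 10; u_{19} = 16; u_{20} = 7.
Since (u_{19}, u_{20}) = (u_1, u_2) = (16, 7) (two consecutive terms determine the rest), the sequence is periodic with period 18.
(230 - 1) mod 18 = 13, so u_{230} = u_{14} = 2.

2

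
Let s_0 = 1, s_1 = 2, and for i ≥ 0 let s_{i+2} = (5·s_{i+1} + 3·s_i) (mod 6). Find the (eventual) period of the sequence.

s_0 = 1,  s_1 = 2,  s_2 = 1,  s_3 = 5,  s_4 = 4,  s_5 = 5,  s_6 = 1,  s_7 = 2.
The sequence repeats with period 6.

6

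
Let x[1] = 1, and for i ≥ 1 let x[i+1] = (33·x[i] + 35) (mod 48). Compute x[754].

x[1] = 1; x[2] = 20; x[3] = 23; x[4] = 26; x[5] = 29; x[6] = 32; x[7] = 35; x[8] = 38; x[9] = 41; x[10] = 44; x[11] = 47; x[12] = 2; x[13] = 5; x[14] = 8; x[15] = 11; x[16] = 14; x[17] = 17; x[18] = 20.
Since x[18] = x[2] = 20, the sequence is eventually periodic: after a pre-period of length 1 it cycles with period 16.
For i ≥ 2, x[i] depends only on (i - 2) mod 16. (754 - 2) mod 16 = 0, so x[754] = x[2] = 20.

20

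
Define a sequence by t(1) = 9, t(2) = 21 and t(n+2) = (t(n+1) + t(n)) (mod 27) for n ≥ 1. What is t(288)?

Listing terms: t(1) = 9,  t(2) = 21,  t(3) = 3,  t(4) = 24,  t(5) = 0,  t(6) = 24,  t(7) = 24,  t(8) = 21,  t(9) = 18,  t(10) = 12,  t(11) = 3,  t(12) = 15,  t(13) = 18,  t(14) = 6,  t(15) = 24,  t(16) = 3,  t(17) = 0,  t(18) = 3,  t(19) = 3,  t(20) = 6,  t(21) = 9,  t(22) = 15,  t(23) = 24,  t(24) = 12,  t(25) = 9,  t(26) = 21.
Since (t(25), t(26)) = (t(1), t(2)) = (9, 21) (two consecutive terms determine the rest), the sequence is periodic with period 24.
(288 - 1) mod 24 = 23, so t(288) = t(24) = 12.

12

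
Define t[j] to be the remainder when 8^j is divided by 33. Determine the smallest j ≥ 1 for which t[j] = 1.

10

Computing terms: t[0] = 1,  t[1] = 8,  t[2] = 31,  t[3] = 17,  t[4] = 4,  t[5] = 32,  t[6] = 25,  t[7] = 2,  t[8] = 16,  t[9] = 29,  t[10] = 1.
The sequence repeats with period 10.
The value 1 next appears (with j ≥ 1) at t[10].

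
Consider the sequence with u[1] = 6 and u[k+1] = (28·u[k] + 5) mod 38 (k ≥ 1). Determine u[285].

27

We have u[1] = 6; u[2] = 21; u[3] = 23; u[4] = 3; u[5] = 13; u[6] = 27; u[7] = 1; u[8] = 33; u[9] = 17; u[10] = 25; u[11] = 21.
Since u[11] = u[2] = 21, the sequence is eventually periodic: after a pre-period of length 1 it cycles with period 9.
For k ≥ 2, u[k] depends only on (k - 2) mod 9. (285 - 2) mod 9 = 4, so u[285] = u[6] = 27.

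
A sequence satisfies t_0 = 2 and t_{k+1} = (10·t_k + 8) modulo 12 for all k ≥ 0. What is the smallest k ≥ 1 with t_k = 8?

3

We have t_0 = 2; t_1 = 4; t_2 = 0; t_3 = 8; t_4 = 4.
Since t_4 = t_1 = 4, the sequence is eventually periodic: after a pre-period of length 1 it cycles with period 3.
The value 8 first appears (with k ≥ 1) at t_3.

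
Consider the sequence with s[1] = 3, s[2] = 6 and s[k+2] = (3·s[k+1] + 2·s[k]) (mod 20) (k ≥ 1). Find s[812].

12

Computing terms: s[1] = 3,  s[2] = 6,  s[3] = 4,  s[4] = 4,  s[5] = 0,  s[6] = 8,  s[7] = 4,  s[8] = 8,  s[9] = 12,  s[10] = 12,  s[11] = 0,  s[12] = 4,  s[13] = 12,  s[14] = 4,  s[15] = 16,  s[16] = 16,  s[17] = 0,  s[18] = 12,  s[19] = 16,  s[20] = 12,  s[21] = 8,  s[22] = 8,  s[23] = 0,  s[24] = 16,  s[25] = 8,  s[26] = 16,  s[27] = 4,  s[28] = 4.
Since (s[27], s[28]) = (s[3], s[4]) = (4, 4) (two consecutive terms determine the rest), the sequence is eventually periodic: after a pre-period of length 2 it cycles with period 24.
For k ≥ 3, s[k] depends only on (k - 3) mod 24. (812 - 3) mod 24 = 17, so s[812] = s[20] = 12.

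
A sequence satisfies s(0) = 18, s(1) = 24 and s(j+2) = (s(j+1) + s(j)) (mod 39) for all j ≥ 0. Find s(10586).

3

s(0) = 18; s(1) = 24; s(2) = 3; s(3) = 27; s(4) = 30; s(5) = 18; s(6) = 9; s(7) = 27; s(8) = 36; s(9) = 24; s(10) = 21; s(11) = 6; s(12) = 27; s(13) = 33; s(14) = 21; s(15) = 15; s(16) = 36; s(17) = 12; s(18) = 9; s(19) = 21; s(20) = 30; s(21) = 12; s(22) = 3; s(23) = 15; s(24) = 18; s(25) = 33; s(26) = 12; s(27) = 6; s(28) = 18; s(29) = 24.
Since (s(28), s(29)) = (s(0), s(1)) = (18, 24) (two consecutive terms determine the rest), the sequence is periodic with period 28.
(10586 - 0) mod 28 = 2, so s(10586) = s(2) = 3.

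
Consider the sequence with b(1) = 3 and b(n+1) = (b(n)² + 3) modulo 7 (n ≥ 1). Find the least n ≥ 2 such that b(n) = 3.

Listing terms: b(1) = 3; b(2) = 5; b(3) = 0; b(4) = 3.
The sequence repeats with period 3.
The value 3 next appears (with n ≥ 2) at b(4).

4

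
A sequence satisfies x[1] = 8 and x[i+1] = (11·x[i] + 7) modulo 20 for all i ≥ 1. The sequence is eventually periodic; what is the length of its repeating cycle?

x[1] = 8; x[2] = 15; x[3] = 12; x[4] = 19; x[5] = 16; x[6] = 3; x[7] = 0; x[8] = 7; x[9] = 4; x[10] = 11; x[11] = 8.
Since x[11] = x[1] = 8, the sequence is periodic with period 10.

10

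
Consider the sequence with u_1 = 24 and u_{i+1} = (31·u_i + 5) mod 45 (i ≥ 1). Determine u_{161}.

u_1 = 24, u_2 = 29, u_3 = 4, u_4 = 39, u_5 = 44, u_6 = 19, u_7 = 9, u_8 = 14, u_9 = 34, u_{10} = 24.
Since u_{10} = u_1 = 24, the sequence is periodic with period 9.
So u_{161} = u_{1 + ((161-1) mod 9)} = u_8 = 14.

14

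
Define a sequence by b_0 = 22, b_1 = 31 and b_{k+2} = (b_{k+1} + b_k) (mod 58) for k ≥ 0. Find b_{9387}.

28

Listing terms: b_0 = 22, b_1 = 31, b_2 = 53, b_3 = 26, b_4 = 21, b_5 = 47, b_6 = 10, b_7 = 57, b_8 = 9, b_9 = 8, b_{10} = 17, b_{11} = 25, b_{12} = 42, b_{13} = 9, b_{14} = 51, b_{15} = 2, b_{16} = 53, b_{17} = 55, b_{18} = 50, b_{19} = 47, b_{20} = 39, b_{21} = 28, b_{22} = 9, b_{23} = 37, b_{24} = 46, b_{25} = 25, b_{26} = 13, b_{27} = 38, b_{28} = 51, b_{29} = 31, b_{30} = 24, b_{31} = 55, b_{32} = 21, b_{33} = 18, b_{34} = 39, b_{35} = 57, b_{36} = 38, b_{37} = 37, b_{38} = 17, b_{39} = 54, b_{40} = 13, b_{41} = 9, b_{42} = 22, b_{43} = 31.
The sequence repeats with period 42.
So b_{9387} = b_{0 + ((9387-0) mod 42)} = b_{21} = 28.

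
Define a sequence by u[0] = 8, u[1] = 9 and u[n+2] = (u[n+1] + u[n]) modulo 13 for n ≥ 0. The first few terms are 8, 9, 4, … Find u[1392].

5

Listing terms: u[0] = 8; u[1] = 9; u[2] = 4; u[3] = 0; u[4] = 4; u[5] = 4; u[6] = 8; u[7] = 12; u[8] = 7; u[9] = 6; u[10] = 0; u[11] = 6; u[12] = 6; u[13] = 12; u[14] = 5; u[15] = 4; u[16] = 9; u[17] = 0; u[18] = 9; u[19] = 9; u[20] = 5; u[21] = 1; u[22] = 6; u[23] = 7; u[24] = 0; u[25] = 7; u[26] = 7; u[27] = 1; u[28] = 8; u[29] = 9.
Since (u[28], u[29]) = (u[0], u[1]) = (8, 9) (two consecutive terms determine the rest), the sequence is periodic with period 28.
(1392 - 0) mod 28 = 20, so u[1392] = u[20] = 5.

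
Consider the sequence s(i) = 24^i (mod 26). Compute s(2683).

2

Computing terms: s(0) = 1; s(1) = 24; s(2) = 4; s(3) = 18; s(4) = 16; s(5) = 20; s(6) = 12; s(7) = 2; s(8) = 22; s(9) = 8; s(10) = 10; s(11) = 6; s(12) = 14; s(13) = 24.
Since s(13) = s(1) = 24, the sequence is eventually periodic: after a pre-period of length 1 it cycles with period 12.
For i ≥ 1, s(i) depends only on (i - 1) mod 12. (2683 - 1) mod 12 = 6, so s(2683) = s(7) = 2.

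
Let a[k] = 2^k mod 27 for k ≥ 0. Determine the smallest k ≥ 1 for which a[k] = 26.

9

Computing terms: a[0] = 1; a[1] = 2; a[2] = 4; a[3] = 8; a[4] = 16; a[5] = 5; a[6] = 10; a[7] = 20; a[8] = 13; a[9] = 26; a[10] = 25; a[11] = 23; a[12] = 19; a[13] = 11; a[14] = 22; a[15] = 17; a[16] = 7; a[17] = 14; a[18] = 1.
Since a[18] = a[0] = 1, the sequence is periodic with period 18.
The value 26 first appears (with k ≥ 1) at a[9].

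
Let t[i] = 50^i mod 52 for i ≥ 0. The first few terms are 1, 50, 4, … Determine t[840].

Listing terms: t[0] = 1,  t[1] = 50,  t[2] = 4,  t[3] = 44,  t[4] = 16,  t[5] = 20,  t[6] = 12,  t[7] = 28,  t[8] = 48,  t[9] = 8,  t[10] = 36,  t[11] = 32,  t[12] = 40,  t[13] = 24,  t[14] = 4.
Since t[14] = t[2] = 4, the sequence is eventually periodic: after a pre-period of length 2 it cycles with period 12.
For i ≥ 2, t[i] depends only on (i - 2) mod 12. (840 - 2) mod 12 = 10, so t[840] = t[12] = 40.

40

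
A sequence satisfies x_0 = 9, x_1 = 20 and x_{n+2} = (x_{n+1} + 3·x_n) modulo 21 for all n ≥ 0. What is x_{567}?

x_0 = 9; x_1 = 20; x_2 = 5; x_3 = 2; x_4 = 17; x_5 = 2; x_6 = 11; x_7 = 17; x_8 = 8; x_9 = 17; x_{10} = 20; x_{11} = 8; x_{12} = 5; x_{13} = 8; x_{14} = 2; x_{15} = 5; x_{16} = 11; x_{17} = 5; x_{18} = 17; x_{19} = 11; x_{20} = 20; x_{21} = 11; x_{22} = 8; x_{23} = 20; x_{24} = 2; x_{25} = 20; x_{26} = 5.
Since (x_{25}, x_{26}) = (x_1, x_2) = (20, 5) (two consecutive terms determine the rest), the sequence is eventually periodic: after a pre-period of length 1 it cycles with period 24.
For n ≥ 1, x_n depends only on (n - 1) mod 24. (567 - 1) mod 24 = 14, so x_{567} = x_{15} = 5.

5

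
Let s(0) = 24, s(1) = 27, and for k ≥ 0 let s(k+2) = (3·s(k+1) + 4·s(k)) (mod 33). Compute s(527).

24

Computing terms: s(0) = 24, s(1) = 27, s(2) = 12, s(3) = 12, s(4) = 18, s(5) = 3, s(6) = 15, s(7) = 24, s(8) = 0, s(9) = 30, s(10) = 24, s(11) = 27.
Since (s(10), s(11)) = (s(0), s(1)) = (24, 27) (two consecutive terms determine the rest), the sequence is periodic with period 10.
(527 - 0) mod 10 = 7, so s(527) = s(7) = 24.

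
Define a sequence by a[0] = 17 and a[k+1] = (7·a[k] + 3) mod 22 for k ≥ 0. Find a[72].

21

a[0] = 17,  a[1] = 12,  a[2] = 21,  a[3] = 18,  a[4] = 19,  a[5] = 4,  a[6] = 9,  a[7] = 0,  a[8] = 3,  a[9] = 2,  a[10] = 17.
Since a[10] = a[0] = 17, the sequence is periodic with period 10.
(72 - 0) mod 10 = 2, so a[72] = a[2] = 21.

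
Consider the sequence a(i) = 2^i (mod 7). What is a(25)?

a(0) = 1,  a(1) = 2,  a(2) = 4,  a(3) = 1.
Since a(3) = a(0) = 1, the sequence is periodic with period 3.
So a(25) = a(0 + ((25-0) mod 3)) = a(1) = 2.

2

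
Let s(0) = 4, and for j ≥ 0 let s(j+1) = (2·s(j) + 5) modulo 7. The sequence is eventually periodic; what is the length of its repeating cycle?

Computing terms: s(0) = 4,  s(1) = 6,  s(2) = 3,  s(3) = 4.
The sequence repeats with period 3.

3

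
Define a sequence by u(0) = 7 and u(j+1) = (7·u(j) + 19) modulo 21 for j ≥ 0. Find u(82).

Listing terms: u(0) = 7, u(1) = 5, u(2) = 12, u(3) = 19, u(4) = 5.
Since u(4) = u(1) = 5, the sequence is eventually periodic: after a pre-period of length 1 it cycles with period 3.
For j ≥ 1, u(j) depends only on (j - 1) mod 3. (82 - 1) mod 3 = 0, so u(82) = u(1) = 5.

5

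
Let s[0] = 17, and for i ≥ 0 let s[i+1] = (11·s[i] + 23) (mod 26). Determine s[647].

16

We have s[0] = 17, s[1] = 2, s[2] = 19, s[3] = 24, s[4] = 1, s[5] = 8, s[6] = 7, s[7] = 22, s[8] = 5, s[9] = 0, s[10] = 23, s[11] = 16, s[12] = 17.
The sequence repeats with period 12.
So s[647] = s[0 + ((647-0) mod 12)] = s[11] = 16.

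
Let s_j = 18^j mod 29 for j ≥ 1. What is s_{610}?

13

s_1 = 18; s_2 = 5; s_3 = 3; s_4 = 25; s_5 = 15; s_6 = 9; s_7 = 17; s_8 = 16; s_9 = 27; s_{10} = 22; s_{11} = 19; s_{12} = 23; s_{13} = 8; s_{14} = 28; s_{15} = 11; s_{16} = 24; s_{17} = 26; s_{18} = 4; s_{19} = 14; s_{20} = 20; s_{21} = 12; s_{22} = 13; s_{23} = 2; s_{24} = 7; s_{25} = 10; s_{26} = 6; s_{27} = 21; s_{28} = 1; s_{29} = 18.
The sequence repeats with period 28.
So s_{610} = s_{1 + ((610-1) mod 28)} = s_{22} = 13.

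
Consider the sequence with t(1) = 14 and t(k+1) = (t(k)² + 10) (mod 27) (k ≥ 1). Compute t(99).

t(1) = 14; t(2) = 17; t(3) = 2; t(4) = 14.
The sequence repeats with period 3.
So t(99) = t(1 + ((99-1) mod 3)) = t(3) = 2.

2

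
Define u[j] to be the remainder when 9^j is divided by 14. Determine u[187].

Computing terms: u[1] = 9; u[2] = 11; u[3] = 1; u[4] = 9.
Since u[4] = u[1] = 9, the sequence is periodic with period 3.
So u[187] = u[1 + ((187-1) mod 3)] = u[1] = 9.

9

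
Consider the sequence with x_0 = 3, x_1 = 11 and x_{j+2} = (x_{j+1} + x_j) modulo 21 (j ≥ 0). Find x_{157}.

13

Computing terms: x_0 = 3; x_1 = 11; x_2 = 14; x_3 = 4; x_4 = 18; x_5 = 1; x_6 = 19; x_7 = 20; x_8 = 18; x_9 = 17; x_{10} = 14; x_{11} = 10; x_{12} = 3; x_{13} = 13; x_{14} = 16; x_{15} = 8; x_{16} = 3; x_{17} = 11.
Since (x_{16}, x_{17}) = (x_0, x_1) = (3, 11) (two consecutive terms determine the rest), the sequence is periodic with period 16.
(157 - 0) mod 16 = 13, so x_{157} = x_{13} = 13.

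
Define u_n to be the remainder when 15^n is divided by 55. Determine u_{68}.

We have u_1 = 15,  u_2 = 5,  u_3 = 20,  u_4 = 25,  u_5 = 45,  u_6 = 15.
Since u_6 = u_1 = 15, the sequence is periodic with period 5.
So u_{68} = u_{1 + ((68-1) mod 5)} = u_3 = 20.

20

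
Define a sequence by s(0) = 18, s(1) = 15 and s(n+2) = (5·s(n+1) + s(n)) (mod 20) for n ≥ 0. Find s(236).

We have s(0) = 18; s(1) = 15; s(2) = 13; s(3) = 0; s(4) = 13; s(5) = 5; s(6) = 18; s(7) = 15.
The sequence repeats with period 6.
So s(236) = s(0 + ((236-0) mod 6)) = s(2) = 13.

13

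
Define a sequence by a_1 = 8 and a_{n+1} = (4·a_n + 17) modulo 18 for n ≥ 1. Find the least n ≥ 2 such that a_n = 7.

8

a_1 = 8, a_2 = 13, a_3 = 15, a_4 = 5, a_5 = 1, a_6 = 3, a_7 = 11, a_8 = 7, a_9 = 9, a_{10} = 17, a_{11} = 13.
Since a_{11} = a_2 = 13, the sequence is eventually periodic: after a pre-period of length 1 it cycles with period 9.
The value 7 first appears (with n ≥ 2) at a_8.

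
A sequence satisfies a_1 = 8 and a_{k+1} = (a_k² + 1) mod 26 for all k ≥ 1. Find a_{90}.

13

a_1 = 8; a_2 = 13; a_3 = 14; a_4 = 15; a_5 = 18; a_6 = 13.
Since a_6 = a_2 = 13, the sequence is eventually periodic: after a pre-period of length 1 it cycles with period 4.
For k ≥ 2, a_k depends only on (k - 2) mod 4. (90 - 2) mod 4 = 0, so a_{90} = a_2 = 13.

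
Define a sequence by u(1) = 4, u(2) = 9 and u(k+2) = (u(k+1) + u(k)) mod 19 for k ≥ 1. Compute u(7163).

Listing terms: u(1) = 4; u(2) = 9; u(3) = 13; u(4) = 3; u(5) = 16; u(6) = 0; u(7) = 16; u(8) = 16; u(9) = 13; u(10) = 10; u(11) = 4; u(12) = 14; u(13) = 18; u(14) = 13; u(15) = 12; u(16) = 6; u(17) = 18; u(18) = 5; u(19) = 4; u(20) = 9.
The sequence repeats with period 18.
(7163 - 1) mod 18 = 16, so u(7163) = u(17) = 18.

18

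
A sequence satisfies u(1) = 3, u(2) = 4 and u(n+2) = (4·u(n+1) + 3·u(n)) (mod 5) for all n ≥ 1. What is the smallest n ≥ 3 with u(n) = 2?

We have u(1) = 3,  u(2) = 4,  u(3) = 0,  u(4) = 2,  u(5) = 3,  u(6) = 3,  u(7) = 1,  u(8) = 3,  u(9) = 0,  u(10) = 4,  u(11) = 1,  u(12) = 1,  u(13) = 2,  u(14) = 1,  u(15) = 0,  u(16) = 3,  u(17) = 2,  u(18) = 2,  u(19) = 4,  u(20) = 2,  u(21) = 0,  u(22) = 1,  u(23) = 4,  u(24) = 4,  u(25) = 3,  u(26) = 4.
The sequence repeats with period 24.
The value 2 first appears (with n ≥ 3) at u(4).

4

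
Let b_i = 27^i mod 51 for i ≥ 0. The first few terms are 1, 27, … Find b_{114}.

We have b_0 = 1; b_1 = 27; b_2 = 15; b_3 = 48; b_4 = 21; b_5 = 6; b_6 = 9; b_7 = 39; b_8 = 33; b_9 = 24; b_{10} = 36; b_{11} = 3; b_{12} = 30; b_{13} = 45; b_{14} = 42; b_{15} = 12; b_{16} = 18; b_{17} = 27.
Since b_{17} = b_1 = 27, the sequence is eventually periodic: after a pre-period of length 1 it cycles with period 16.
For i ≥ 1, b_i depends only on (i - 1) mod 16. (114 - 1) mod 16 = 1, so b_{114} = b_2 = 15.

15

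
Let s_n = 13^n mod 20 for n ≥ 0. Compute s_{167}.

Computing terms: s_0 = 1, s_1 = 13, s_2 = 9, s_3 = 17, s_4 = 1.
Since s_4 = s_0 = 1, the sequence is periodic with period 4.
So s_{167} = s_{0 + ((167-0) mod 4)} = s_3 = 17.

17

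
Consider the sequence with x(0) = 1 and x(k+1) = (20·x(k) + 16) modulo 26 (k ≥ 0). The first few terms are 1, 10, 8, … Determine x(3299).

Listing terms: x(0) = 1; x(1) = 10; x(2) = 8; x(3) = 20; x(4) = 0; x(5) = 16; x(6) = 24; x(7) = 2; x(8) = 4; x(9) = 18; x(10) = 12; x(11) = 22; x(12) = 14; x(13) = 10.
Since x(13) = x(1) = 10, the sequence is eventually periodic: after a pre-period of length 1 it cycles with period 12.
For k ≥ 1, x(k) depends only on (k - 1) mod 12. (3299 - 1) mod 12 = 10, so x(3299) = x(11) = 22.

22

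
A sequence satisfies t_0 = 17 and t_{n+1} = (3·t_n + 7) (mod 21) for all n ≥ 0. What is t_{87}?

4

We have t_0 = 17; t_1 = 16; t_2 = 13; t_3 = 4; t_4 = 19; t_5 = 1; t_6 = 10; t_7 = 16.
Since t_7 = t_1 = 16, the sequence is eventually periodic: after a pre-period of length 1 it cycles with period 6.
For n ≥ 1, t_n depends only on (n - 1) mod 6. (87 - 1) mod 6 = 2, so t_{87} = t_3 = 4.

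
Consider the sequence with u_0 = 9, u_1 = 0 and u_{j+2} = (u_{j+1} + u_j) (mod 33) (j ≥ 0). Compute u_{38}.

18

u_0 = 9,  u_1 = 0,  u_2 = 9,  u_3 = 9,  u_4 = 18,  u_5 = 27,  u_6 = 12,  u_7 = 6,  u_8 = 18,  u_9 = 24,  u_{10} = 9,  u_{11} = 0.
Since (u_{10}, u_{11}) = (u_0, u_1) = (9, 0) (two consecutive terms determine the rest), the sequence is periodic with period 10.
So u_{38} = u_{0 + ((38-0) mod 10)} = u_8 = 18.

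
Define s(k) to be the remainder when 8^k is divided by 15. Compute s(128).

Listing terms: s(1) = 8, s(2) = 4, s(3) = 2, s(4) = 1, s(5) = 8.
Since s(5) = s(1) = 8, the sequence is periodic with period 4.
(128 - 1) mod 4 = 3, so s(128) = s(4) = 1.

1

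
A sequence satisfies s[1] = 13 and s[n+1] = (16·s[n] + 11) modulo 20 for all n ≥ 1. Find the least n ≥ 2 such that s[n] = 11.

s[1] = 13,  s[2] = 19,  s[3] = 15,  s[4] = 11,  s[5] = 7,  s[6] = 3,  s[7] = 19.
Since s[7] = s[2] = 19, the sequence is eventually periodic: after a pre-period of length 1 it cycles with period 5.
The value 11 first appears (with n ≥ 2) at s[4].

4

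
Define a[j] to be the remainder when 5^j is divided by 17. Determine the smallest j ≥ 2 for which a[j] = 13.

4

We have a[1] = 5, a[2] = 8, a[3] = 6, a[4] = 13, a[5] = 14, a[6] = 2, a[7] = 10, a[8] = 16, a[9] = 12, a[10] = 9, a[11] = 11, a[12] = 4, a[13] = 3, a[14] = 15, a[15] = 7, a[16] = 1, a[17] = 5.
The sequence repeats with period 16.
The value 13 first appears (with j ≥ 2) at a[4].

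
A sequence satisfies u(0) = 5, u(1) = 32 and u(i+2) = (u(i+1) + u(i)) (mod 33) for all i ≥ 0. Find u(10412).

Computing terms: u(0) = 5, u(1) = 32, u(2) = 4, u(3) = 3, u(4) = 7, u(5) = 10, u(6) = 17, u(7) = 27, u(8) = 11, u(9) = 5, u(10) = 16, u(11) = 21, u(12) = 4, u(13) = 25, u(14) = 29, u(15) = 21, u(16) = 17, u(17) = 5, u(18) = 22, u(19) = 27, u(20) = 16, u(21) = 10, u(22) = 26, u(23) = 3, u(24) = 29, u(25) = 32, u(26) = 28, u(27) = 27, u(28) = 22, u(29) = 16, u(30) = 5, u(31) = 21, u(32) = 26, u(33) = 14, u(34) = 7, u(35) = 21, u(36) = 28, u(37) = 16, u(38) = 11, u(39) = 27, u(40) = 5, u(41) = 32.
Since (u(40), u(41)) = (u(0), u(1)) = (5, 32) (two consecutive terms determine the rest), the sequence is periodic with period 40.
(10412 - 0) mod 40 = 12, so u(10412) = u(12) = 4.

4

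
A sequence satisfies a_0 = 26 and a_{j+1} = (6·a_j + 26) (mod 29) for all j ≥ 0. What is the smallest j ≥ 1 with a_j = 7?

6

Computing terms: a_0 = 26, a_1 = 8, a_2 = 16, a_3 = 6, a_4 = 4, a_5 = 21, a_6 = 7, a_7 = 10, a_8 = 28, a_9 = 20, a_{10} = 1, a_{11} = 3, a_{12} = 15, a_{13} = 0, a_{14} = 26.
The sequence repeats with period 14.
The value 7 first appears (with j ≥ 1) at a_6.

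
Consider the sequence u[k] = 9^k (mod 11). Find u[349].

5

We have u[1] = 9,  u[2] = 4,  u[3] = 3,  u[4] = 5,  u[5] = 1,  u[6] = 9.
Since u[6] = u[1] = 9, the sequence is periodic with period 5.
(349 - 1) mod 5 = 3, so u[349] = u[4] = 5.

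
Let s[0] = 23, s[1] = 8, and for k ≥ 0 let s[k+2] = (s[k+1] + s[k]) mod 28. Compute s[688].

2

We have s[0] = 23,  s[1] = 8,  s[2] = 3,  s[3] = 11,  s[4] = 14,  s[5] = 25,  s[6] = 11,  s[7] = 8,  s[8] = 19,  s[9] = 27,  s[10] = 18,  s[11] = 17,  s[12] = 7,  s[13] = 24,  s[14] = 3,  s[15] = 27,  s[16] = 2,  s[17] = 1,  s[18] = 3,  s[19] = 4,  s[20] = 7,  s[21] = 11,  s[22] = 18,  s[23] = 1,  s[24] = 19,  s[25] = 20,  s[26] = 11,  s[27] = 3,  s[28] = 14,  s[29] = 17,  s[30] = 3,  s[31] = 20,  s[32] = 23,  s[33] = 15,  s[34] = 10,  s[35] = 25,  s[36] = 7,  s[37] = 4,  s[38] = 11,  s[39] = 15,  s[40] = 26,  s[41] = 13,  s[42] = 11,  s[43] = 24,  s[44] = 7,  s[45] = 3,  s[46] = 10,  s[47] = 13,  s[48] = 23,  s[49] = 8.
The sequence repeats with period 48.
So s[688] = s[0 + ((688-0) mod 48)] = s[16] = 2.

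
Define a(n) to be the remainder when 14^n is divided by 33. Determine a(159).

26

a(1) = 14,  a(2) = 31,  a(3) = 5,  a(4) = 4,  a(5) = 23,  a(6) = 25,  a(7) = 20,  a(8) = 16,  a(9) = 26,  a(10) = 1,  a(11) = 14.
Since a(11) = a(1) = 14, the sequence is periodic with period 10.
(159 - 1) mod 10 = 8, so a(159) = a(9) = 26.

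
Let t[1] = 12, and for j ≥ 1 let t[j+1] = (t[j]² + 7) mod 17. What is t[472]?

8

We have t[1] = 12; t[2] = 15; t[3] = 11; t[4] = 9; t[5] = 3; t[6] = 16; t[7] = 8; t[8] = 3.
Since t[8] = t[5] = 3, the sequence is eventually periodic: after a pre-period of length 4 it cycles with period 3.
For j ≥ 5, t[j] depends only on (j - 5) mod 3. (472 - 5) mod 3 = 2, so t[472] = t[7] = 8.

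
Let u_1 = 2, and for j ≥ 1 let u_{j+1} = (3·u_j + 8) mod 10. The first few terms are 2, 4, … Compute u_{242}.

4

Computing terms: u_1 = 2; u_2 = 4; u_3 = 0; u_4 = 8; u_5 = 2.
The sequence repeats with period 4.
(242 - 1) mod 4 = 1, so u_{242} = u_2 = 4.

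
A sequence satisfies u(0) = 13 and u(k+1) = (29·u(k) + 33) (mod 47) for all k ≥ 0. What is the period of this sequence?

46

Listing terms: u(0) = 13; u(1) = 34; u(2) = 32; u(3) = 21; u(4) = 31; u(5) = 39; u(6) = 36; u(7) = 43; u(8) = 11; u(9) = 23; u(10) = 42; u(11) = 29; u(12) = 28; u(13) = 46; u(14) = 4; u(15) = 8; u(16) = 30; u(17) = 10; u(18) = 41; u(19) = 0; u(20) = 33; u(21) = 3; u(22) = 26; u(23) = 35; u(24) = 14; u(25) = 16; u(26) = 27; u(27) = 17; u(28) = 9; u(29) = 12; u(30) = 5; u(31) = 37; u(32) = 25; u(33) = 6; u(34) = 19; u(35) = 20; u(36) = 2; u(37) = 44; u(38) = 40; u(39) = 18; u(40) = 38; u(41) = 7; u(42) = 1; u(43) = 15; u(44) = 45; u(45) = 22; u(46) = 13.
Since u(46) = u(0) = 13, the sequence is periodic with period 46.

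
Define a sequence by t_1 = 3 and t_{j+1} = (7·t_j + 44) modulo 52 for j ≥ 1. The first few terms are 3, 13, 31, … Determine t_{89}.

t_1 = 3,  t_2 = 13,  t_3 = 31,  t_4 = 1,  t_5 = 51,  t_6 = 37,  t_7 = 43,  t_8 = 33,  t_9 = 15,  t_{10} = 45,  t_{11} = 47,  t_{12} = 9,  t_{13} = 3.
The sequence repeats with period 12.
(89 - 1) mod 12 = 4, so t_{89} = t_5 = 51.

51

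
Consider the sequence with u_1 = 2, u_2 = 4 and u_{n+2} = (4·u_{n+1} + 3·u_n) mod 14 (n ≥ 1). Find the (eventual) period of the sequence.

We have u_1 = 2,  u_2 = 4,  u_3 = 8,  u_4 = 2,  u_5 = 4.
Since (u_4, u_5) = (u_1, u_2) = (2, 4) (two consecutive terms determine the rest), the sequence is periodic with period 3.

3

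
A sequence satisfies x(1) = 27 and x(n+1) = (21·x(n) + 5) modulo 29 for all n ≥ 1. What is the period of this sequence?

x(1) = 27,  x(2) = 21,  x(3) = 11,  x(4) = 4,  x(5) = 2,  x(6) = 18,  x(7) = 6,  x(8) = 15,  x(9) = 1,  x(10) = 26,  x(11) = 0,  x(12) = 5,  x(13) = 23,  x(14) = 24,  x(15) = 16,  x(16) = 22,  x(17) = 3,  x(18) = 10,  x(19) = 12,  x(20) = 25,  x(21) = 8,  x(22) = 28,  x(23) = 13,  x(24) = 17,  x(25) = 14,  x(26) = 9,  x(27) = 20,  x(28) = 19,  x(29) = 27.
Since x(29) = x(1) = 27, the sequence is periodic with period 28.

28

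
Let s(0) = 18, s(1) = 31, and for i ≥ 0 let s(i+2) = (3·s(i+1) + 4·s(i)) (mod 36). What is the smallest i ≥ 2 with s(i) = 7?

3

Computing terms: s(0) = 18,  s(1) = 31,  s(2) = 21,  s(3) = 7,  s(4) = 33,  s(5) = 19,  s(6) = 9,  s(7) = 31,  s(8) = 21.
Since (s(7), s(8)) = (s(1), s(2)) = (31, 21) (two consecutive terms determine the rest), the sequence is eventually periodic: after a pre-period of length 1 it cycles with period 6.
The value 7 first appears (with i ≥ 2) at s(3).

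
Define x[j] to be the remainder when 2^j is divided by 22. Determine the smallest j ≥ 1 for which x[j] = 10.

Listing terms: x[0] = 1; x[1] = 2; x[2] = 4; x[3] = 8; x[4] = 16; x[5] = 10; x[6] = 20; x[7] = 18; x[8] = 14; x[9] = 6; x[10] = 12; x[11] = 2.
Since x[11] = x[1] = 2, the sequence is eventually periodic: after a pre-period of length 1 it cycles with period 10.
The value 10 first appears (with j ≥ 1) at x[5].

5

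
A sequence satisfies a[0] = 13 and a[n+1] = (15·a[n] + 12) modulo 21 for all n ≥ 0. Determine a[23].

9

a[0] = 13, a[1] = 18, a[2] = 9, a[3] = 0, a[4] = 12, a[5] = 3, a[6] = 15, a[7] = 6, a[8] = 18.
Since a[8] = a[1] = 18, the sequence is eventually periodic: after a pre-period of length 1 it cycles with period 7.
For n ≥ 1, a[n] depends only on (n - 1) mod 7. (23 - 1) mod 7 = 1, so a[23] = a[2] = 9.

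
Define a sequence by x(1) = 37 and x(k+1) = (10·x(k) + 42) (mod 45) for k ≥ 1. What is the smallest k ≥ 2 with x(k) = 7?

2

x(1) = 37,  x(2) = 7,  x(3) = 22,  x(4) = 37.
Since x(4) = x(1) = 37, the sequence is periodic with period 3.
The value 7 first appears (with k ≥ 2) at x(2).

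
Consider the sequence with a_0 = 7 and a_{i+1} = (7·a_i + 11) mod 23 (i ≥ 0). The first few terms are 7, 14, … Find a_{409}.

a_0 = 7, a_1 = 14, a_2 = 17, a_3 = 15, a_4 = 1, a_5 = 18, a_6 = 22, a_7 = 4, a_8 = 16, a_9 = 8, a_{10} = 21, a_{11} = 20, a_{12} = 13, a_{13} = 10, a_{14} = 12, a_{15} = 3, a_{16} = 9, a_{17} = 5, a_{18} = 0, a_{19} = 11, a_{20} = 19, a_{21} = 6, a_{22} = 7.
Since a_{22} = a_0 = 7, the sequence is periodic with period 22.
So a_{409} = a_{0 + ((409-0) mod 22)} = a_{13} = 10.

10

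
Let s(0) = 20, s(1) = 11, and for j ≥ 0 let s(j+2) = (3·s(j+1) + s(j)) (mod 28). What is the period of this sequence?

Computing terms: s(0) = 20, s(1) = 11, s(2) = 25, s(3) = 2, s(4) = 3, s(5) = 11, s(6) = 8, s(7) = 7, s(8) = 1, s(9) = 10, s(10) = 3, s(11) = 19, s(12) = 4, s(13) = 3, s(14) = 13, s(15) = 14, s(16) = 27, s(17) = 11, s(18) = 4, s(19) = 23, s(20) = 17, s(21) = 18, s(22) = 15, s(23) = 7, s(24) = 8, s(25) = 3, s(26) = 17, s(27) = 26, s(28) = 11, s(29) = 3, s(30) = 20, s(31) = 7, s(32) = 13, s(33) = 18, s(34) = 11, s(35) = 23, s(36) = 24, s(37) = 11, s(38) = 1, s(39) = 14, s(40) = 15, s(41) = 3, s(42) = 24, s(43) = 19, s(44) = 25, s(45) = 10, s(46) = 27, s(47) = 7, s(48) = 20, s(49) = 11.
Since (s(48), s(49)) = (s(0), s(1)) = (20, 11) (two consecutive terms determine the rest), the sequence is periodic with period 48.

48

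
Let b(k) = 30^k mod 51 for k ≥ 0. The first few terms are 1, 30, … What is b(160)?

b(0) = 1; b(1) = 30; b(2) = 33; b(3) = 21; b(4) = 18; b(5) = 30.
Since b(5) = b(1) = 30, the sequence is eventually periodic: after a pre-period of length 1 it cycles with period 4.
For k ≥ 1, b(k) depends only on (k - 1) mod 4. (160 - 1) mod 4 = 3, so b(160) = b(4) = 18.

18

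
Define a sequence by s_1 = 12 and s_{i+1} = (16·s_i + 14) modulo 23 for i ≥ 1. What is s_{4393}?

5

s_1 = 12, s_2 = 22, s_3 = 21, s_4 = 5, s_5 = 2, s_6 = 0, s_7 = 14, s_8 = 8, s_9 = 4, s_{10} = 9, s_{11} = 20, s_{12} = 12.
Since s_{12} = s_1 = 12, the sequence is periodic with period 11.
(4393 - 1) mod 11 = 3, so s_{4393} = s_4 = 5.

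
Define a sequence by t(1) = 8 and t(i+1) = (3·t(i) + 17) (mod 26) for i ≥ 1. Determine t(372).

23

We have t(1) = 8, t(2) = 15, t(3) = 10, t(4) = 21, t(5) = 2, t(6) = 23, t(7) = 8.
The sequence repeats with period 6.
So t(372) = t(1 + ((372-1) mod 6)) = t(6) = 23.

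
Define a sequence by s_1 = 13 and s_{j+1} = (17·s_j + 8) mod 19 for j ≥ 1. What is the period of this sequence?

s_1 = 13, s_2 = 1, s_3 = 6, s_4 = 15, s_5 = 16, s_6 = 14, s_7 = 18, s_8 = 10, s_9 = 7, s_{10} = 13.
The sequence repeats with period 9.

9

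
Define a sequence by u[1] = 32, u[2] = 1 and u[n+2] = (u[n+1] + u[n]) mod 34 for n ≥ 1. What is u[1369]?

Computing terms: u[1] = 32,  u[2] = 1,  u[3] = 33,  u[4] = 0,  u[5] = 33,  u[6] = 33,  u[7] = 32,  u[8] = 31,  u[9] = 29,  u[10] = 26,  u[11] = 21,  u[12] = 13,  u[13] = 0,  u[14] = 13,  u[15] = 13,  u[16] = 26,  u[17] = 5,  u[18] = 31,  u[19] = 2,  u[20] = 33,  u[21] = 1,  u[22] = 0,  u[23] = 1,  u[24] = 1,  u[25] = 2,  u[26] = 3,  u[27] = 5,  u[28] = 8,  u[29] = 13,  u[30] = 21,  u[31] = 0,  u[32] = 21,  u[33] = 21,  u[34] = 8,  u[35] = 29,  u[36] = 3,  u[37] = 32,  u[38] = 1.
Since (u[37], u[38]) = (u[1], u[2]) = (32, 1) (two consecutive terms determine the rest), the sequence is periodic with period 36.
(1369 - 1) mod 36 = 0, so u[1369] = u[1] = 32.

32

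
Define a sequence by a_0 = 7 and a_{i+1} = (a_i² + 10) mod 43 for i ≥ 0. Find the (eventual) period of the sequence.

6

a_0 = 7; a_1 = 16; a_2 = 8; a_3 = 31; a_4 = 25; a_5 = 33; a_6 = 24; a_7 = 27; a_8 = 8.
Since a_8 = a_2 = 8, the sequence is eventually periodic: after a pre-period of length 2 it cycles with period 6.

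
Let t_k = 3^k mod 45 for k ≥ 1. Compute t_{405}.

Computing terms: t_1 = 3, t_2 = 9, t_3 = 27, t_4 = 36, t_5 = 18, t_6 = 9.
Since t_6 = t_2 = 9, the sequence is eventually periodic: after a pre-period of length 1 it cycles with period 4.
For k ≥ 2, t_k depends only on (k - 2) mod 4. (405 - 2) mod 4 = 3, so t_{405} = t_5 = 18.

18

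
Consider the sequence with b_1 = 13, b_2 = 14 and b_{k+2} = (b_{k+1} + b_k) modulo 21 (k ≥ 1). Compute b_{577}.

b_1 = 13,  b_2 = 14,  b_3 = 6,  b_4 = 20,  b_5 = 5,  b_6 = 4,  b_7 = 9,  b_8 = 13,  b_9 = 1,  b_{10} = 14,  b_{11} = 15,  b_{12} = 8,  b_{13} = 2,  b_{14} = 10,  b_{15} = 12,  b_{16} = 1,  b_{17} = 13,  b_{18} = 14.
Since (b_{17}, b_{18}) = (b_1, b_2) = (13, 14) (two consecutive terms determine the rest), the sequence is periodic with period 16.
(577 - 1) mod 16 = 0, so b_{577} = b_1 = 13.

13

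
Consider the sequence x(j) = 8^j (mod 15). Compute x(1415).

2

Listing terms: x(1) = 8,  x(2) = 4,  x(3) = 2,  x(4) = 1,  x(5) = 8.
The sequence repeats with period 4.
(1415 - 1) mod 4 = 2, so x(1415) = x(3) = 2.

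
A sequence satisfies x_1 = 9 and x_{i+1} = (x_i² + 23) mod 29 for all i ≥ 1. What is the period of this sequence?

7

x_1 = 9, x_2 = 17, x_3 = 22, x_4 = 14, x_5 = 16, x_6 = 18, x_7 = 28, x_8 = 24, x_9 = 19, x_{10} = 7, x_{11} = 14.
Since x_{11} = x_4 = 14, the sequence is eventually periodic: after a pre-period of length 3 it cycles with period 7.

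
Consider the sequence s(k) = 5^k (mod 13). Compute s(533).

5

s(1) = 5, s(2) = 12, s(3) = 8, s(4) = 1, s(5) = 5.
The sequence repeats with period 4.
(533 - 1) mod 4 = 0, so s(533) = s(1) = 5.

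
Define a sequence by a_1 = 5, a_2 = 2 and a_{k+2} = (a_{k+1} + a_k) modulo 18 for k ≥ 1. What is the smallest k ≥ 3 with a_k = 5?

Listing terms: a_1 = 5, a_2 = 2, a_3 = 7, a_4 = 9, a_5 = 16, a_6 = 7, a_7 = 5, a_8 = 12, a_9 = 17, a_{10} = 11, a_{11} = 10, a_{12} = 3, a_{13} = 13, a_{14} = 16, a_{15} = 11, a_{16} = 9, a_{17} = 2, a_{18} = 11, a_{19} = 13, a_{20} = 6, a_{21} = 1, a_{22} = 7, a_{23} = 8, a_{24} = 15, a_{25} = 5, a_{26} = 2.
Since (a_{25}, a_{26}) = (a_1, a_2) = (5, 2) (two consecutive terms determine the rest), the sequence is periodic with period 24.
The value 5 first appears (with k ≥ 3) at a_7.

7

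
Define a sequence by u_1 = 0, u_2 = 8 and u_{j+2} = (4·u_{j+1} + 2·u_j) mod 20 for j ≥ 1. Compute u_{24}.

4

u_1 = 0,  u_2 = 8,  u_3 = 12,  u_4 = 4,  u_5 = 0,  u_6 = 8.
The sequence repeats with period 4.
(24 - 1) mod 4 = 3, so u_{24} = u_4 = 4.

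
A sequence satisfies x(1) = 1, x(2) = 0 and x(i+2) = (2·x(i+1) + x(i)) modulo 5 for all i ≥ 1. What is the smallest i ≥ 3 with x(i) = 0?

x(1) = 1, x(2) = 0, x(3) = 1, x(4) = 2, x(5) = 0, x(6) = 2, x(7) = 4, x(8) = 0, x(9) = 4, x(10) = 3, x(11) = 0, x(12) = 3, x(13) = 1, x(14) = 0.
Since (x(13), x(14)) = (x(1), x(2)) = (1, 0) (two consecutive terms determine the rest), the sequence is periodic with period 12.
The value 0 first appears (with i ≥ 3) at x(5).

5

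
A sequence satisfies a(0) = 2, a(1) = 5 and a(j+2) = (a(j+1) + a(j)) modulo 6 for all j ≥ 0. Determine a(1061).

We have a(0) = 2, a(1) = 5, a(2) = 1, a(3) = 0, a(4) = 1, a(5) = 1, a(6) = 2, a(7) = 3, a(8) = 5, a(9) = 2, a(10) = 1, a(11) = 3, a(12) = 4, a(13) = 1, a(14) = 5, a(15) = 0, a(16) = 5, a(17) = 5, a(18) = 4, a(19) = 3, a(20) = 1, a(21) = 4, a(22) = 5, a(23) = 3, a(24) = 2, a(25) = 5.
Since (a(24), a(25)) = (a(0), a(1)) = (2, 5) (two consecutive terms determine the rest), the sequence is periodic with period 24.
(1061 - 0) mod 24 = 5, so a(1061) = a(5) = 1.

1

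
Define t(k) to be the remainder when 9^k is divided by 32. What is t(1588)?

1

We have t(1) = 9, t(2) = 17, t(3) = 25, t(4) = 1, t(5) = 9.
The sequence repeats with period 4.
So t(1588) = t(1 + ((1588-1) mod 4)) = t(4) = 1.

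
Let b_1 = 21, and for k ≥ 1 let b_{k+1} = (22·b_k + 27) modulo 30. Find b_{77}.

b_1 = 21, b_2 = 9, b_3 = 15, b_4 = 27, b_5 = 21.
Since b_5 = b_1 = 21, the sequence is periodic with period 4.
So b_{77} = b_{1 + ((77-1) mod 4)} = b_1 = 21.

21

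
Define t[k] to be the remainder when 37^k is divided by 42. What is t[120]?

Listing terms: t[0] = 1,  t[1] = 37,  t[2] = 25,  t[3] = 1.
The sequence repeats with period 3.
(120 - 0) mod 3 = 0, so t[120] = t[0] = 1.

1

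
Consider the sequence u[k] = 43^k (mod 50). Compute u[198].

Computing terms: u[0] = 1, u[1] = 43, u[2] = 49, u[3] = 7, u[4] = 1.
Since u[4] = u[0] = 1, the sequence is periodic with period 4.
So u[198] = u[0 + ((198-0) mod 4)] = u[2] = 49.

49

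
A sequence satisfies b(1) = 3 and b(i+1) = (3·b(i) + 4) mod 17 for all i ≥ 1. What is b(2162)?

13

b(1) = 3,  b(2) = 13,  b(3) = 9,  b(4) = 14,  b(5) = 12,  b(6) = 6,  b(7) = 5,  b(8) = 2,  b(9) = 10,  b(10) = 0,  b(11) = 4,  b(12) = 16,  b(13) = 1,  b(14) = 7,  b(15) = 8,  b(16) = 11,  b(17) = 3.
The sequence repeats with period 16.
(2162 - 1) mod 16 = 1, so b(2162) = b(2) = 13.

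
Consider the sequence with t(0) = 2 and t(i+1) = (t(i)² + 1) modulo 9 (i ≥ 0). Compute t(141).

2

t(0) = 2,  t(1) = 5,  t(2) = 8,  t(3) = 2.
The sequence repeats with period 3.
(141 - 0) mod 3 = 0, so t(141) = t(0) = 2.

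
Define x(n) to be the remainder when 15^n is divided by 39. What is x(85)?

15

Listing terms: x(0) = 1,  x(1) = 15,  x(2) = 30,  x(3) = 21,  x(4) = 3,  x(5) = 6,  x(6) = 12,  x(7) = 24,  x(8) = 9,  x(9) = 18,  x(10) = 36,  x(11) = 33,  x(12) = 27,  x(13) = 15.
Since x(13) = x(1) = 15, the sequence is eventually periodic: after a pre-period of length 1 it cycles with period 12.
For n ≥ 1, x(n) depends only on (n - 1) mod 12. (85 - 1) mod 12 = 0, so x(85) = x(1) = 15.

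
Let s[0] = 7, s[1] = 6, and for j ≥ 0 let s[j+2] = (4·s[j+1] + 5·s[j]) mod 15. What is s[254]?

14

We have s[0] = 7, s[1] = 6, s[2] = 14, s[3] = 11, s[4] = 9, s[5] = 1, s[6] = 4, s[7] = 6, s[8] = 14.
Since (s[7], s[8]) = (s[1], s[2]) = (6, 14) (two consecutive terms determine the rest), the sequence is eventually periodic: after a pre-period of length 1 it cycles with period 6.
For j ≥ 1, s[j] depends only on (j - 1) mod 6. (254 - 1) mod 6 = 1, so s[254] = s[2] = 14.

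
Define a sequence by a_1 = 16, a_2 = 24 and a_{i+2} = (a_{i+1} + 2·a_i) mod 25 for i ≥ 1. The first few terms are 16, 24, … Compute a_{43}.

Listing terms: a_1 = 16,  a_2 = 24,  a_3 = 6,  a_4 = 4,  a_5 = 16,  a_6 = 24.
Since (a_5, a_6) = (a_1, a_2) = (16, 24) (two consecutive terms determine the rest), the sequence is periodic with period 4.
(43 - 1) mod 4 = 2, so a_{43} = a_3 = 6.

6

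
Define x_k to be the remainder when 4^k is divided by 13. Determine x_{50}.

We have x_1 = 4, x_2 = 3, x_3 = 12, x_4 = 9, x_5 = 10, x_6 = 1, x_7 = 4.
The sequence repeats with period 6.
(50 - 1) mod 6 = 1, so x_{50} = x_2 = 3.

3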